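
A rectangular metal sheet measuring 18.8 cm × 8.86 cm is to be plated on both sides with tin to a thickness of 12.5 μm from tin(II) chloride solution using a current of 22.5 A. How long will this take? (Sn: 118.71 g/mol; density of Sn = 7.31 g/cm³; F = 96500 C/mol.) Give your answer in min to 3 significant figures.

3.67 min

Plated area = 2 × 18.8 × 8.86 = 333.1 cm²
Volume = 333.1 × 12.5×10⁻⁴ cm = 0.4164 cm³
m(Sn) = 0.4164 × 7.31 = 3.044 g
n(Sn) = 3.044 / 118.71 = 0.02564 mol; n(e⁻) = 2 × 0.02564 = 0.05128 mol
Q = 0.05128 × 96500 = 4949 C
t = 4949 / 22.5 = 220.0 s = 3.67 min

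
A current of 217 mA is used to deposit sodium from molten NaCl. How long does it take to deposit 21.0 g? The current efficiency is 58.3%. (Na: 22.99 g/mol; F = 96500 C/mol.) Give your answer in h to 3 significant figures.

n(Na) = 21.0 / 22.99 = 0.9134 mol
Na⁺ + e⁻ → Na, so n(e⁻) = 0.9134 mol
Q = 0.9134 × 96500 / 0.583 = 1.512×10^5 C
t = Q / I = 1.512×10^5 / 0.217 = 6.968×10^5 s = 194 h

194 h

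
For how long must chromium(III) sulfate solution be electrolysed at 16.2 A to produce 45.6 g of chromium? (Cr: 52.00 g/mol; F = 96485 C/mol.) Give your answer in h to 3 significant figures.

4.35 h

n(Cr) = 45.6 / 52.00 = 0.8769 mol
Cr³⁺ + 3e⁻ → Cr, so n(e⁻) = 3 × 0.8769 = 2.631 mol
Q = 2.631 × 96485 = 2.539×10^5 C
t = Q / I = 2.539×10^5 / 16.2 = 15670 s = 4.35 h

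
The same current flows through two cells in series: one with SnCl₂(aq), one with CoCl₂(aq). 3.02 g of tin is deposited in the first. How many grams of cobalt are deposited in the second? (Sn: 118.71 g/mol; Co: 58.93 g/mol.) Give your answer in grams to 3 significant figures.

1.50 g

n(Sn) = 3.02 / 118.71 = 0.02544 mol
Sn²⁺ + 2e⁻ → Sn, so n(e⁻) = 2 × 0.02544 = 0.05088 mol
In series, the same 0.05088 mol of electrons flows through the second cell.
Co²⁺ + 2e⁻ → Co, so n(Co) = 0.05088 / 2 = 0.02544 mol
m(Co) = 0.02544 × 58.93 = 1.50 g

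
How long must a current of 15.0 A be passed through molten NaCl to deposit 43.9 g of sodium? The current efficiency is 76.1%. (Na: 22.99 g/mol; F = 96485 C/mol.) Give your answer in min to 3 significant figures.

269 min

n(Na) = 43.9 / 22.99 = 1.910 mol
Na⁺ + e⁻ → Na, so n(e⁻) = 1.910 mol
Q = 1.910 × 96485 / 0.761 = 2.422×10^5 C
t = Q / I = 2.422×10^5 / 15.0 = 16150 s = 269 min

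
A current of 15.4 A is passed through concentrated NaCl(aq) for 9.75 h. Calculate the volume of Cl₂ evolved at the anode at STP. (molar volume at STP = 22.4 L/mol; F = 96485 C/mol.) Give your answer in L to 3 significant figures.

Q = 15.4 A × 35100 s = 5.405×10^5 C
n(e⁻) = 5.405×10^5 / 96485 = 5.602 mol
2Cl⁻ → Cl₂ + 2e⁻, so n(Cl₂) = 5.602 / 2 = 2.801 mol
V = 2.801 × 22.4 = 62.74 L

62.7 L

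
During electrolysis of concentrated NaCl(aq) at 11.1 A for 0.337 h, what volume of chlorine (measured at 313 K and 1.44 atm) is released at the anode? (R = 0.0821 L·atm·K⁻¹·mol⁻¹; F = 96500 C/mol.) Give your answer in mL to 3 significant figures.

1250 mL

Charge passed = 11.1 × 1213.2 = 13470 C
n(e⁻) = 13470 / 96500 = 0.1396 mol
2Cl⁻ → Cl₂ + 2e⁻, so n(Cl₂) = 0.1396 / 2 = 0.06980 mol
V = nRT/P = 0.06980 × 0.0821 × 313 / 1.44 = 1.246 L
= 1250 mL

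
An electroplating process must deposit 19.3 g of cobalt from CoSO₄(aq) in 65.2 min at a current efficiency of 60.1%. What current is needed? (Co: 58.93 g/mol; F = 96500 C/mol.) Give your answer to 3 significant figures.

n(Co) = 19.3 / 58.93 = 0.3275 mol
Co²⁺ + 2e⁻ → Co, so n(e⁻) = 2 × 0.3275 = 0.6550 mol
Q = 0.6550 × 96500 / 0.601 = 1.052×10^5 C
I = Q / t = 1.052×10^5 / 3912 s = 26.9 A

26.9 A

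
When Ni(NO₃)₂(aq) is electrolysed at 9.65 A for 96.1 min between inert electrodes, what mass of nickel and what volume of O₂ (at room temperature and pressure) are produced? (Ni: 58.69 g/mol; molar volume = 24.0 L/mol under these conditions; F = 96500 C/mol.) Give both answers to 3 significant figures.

16.9 g Ni; 3.46 L O₂

Q = 9.65 × 5766 = 55640 C; n(e⁻) = 55640 / 96500 = 0.5766 mol
Cathode: Ni²⁺ + 2e⁻ → Ni → n(Ni) = 0.5766/2 = 0.2883 mol → 16.9 g
Anode: 2H₂O → O₂ + 4H⁺ + 4e⁻ → n(O₂) = 0.5766/4 = 0.1442 mol → 3.46 L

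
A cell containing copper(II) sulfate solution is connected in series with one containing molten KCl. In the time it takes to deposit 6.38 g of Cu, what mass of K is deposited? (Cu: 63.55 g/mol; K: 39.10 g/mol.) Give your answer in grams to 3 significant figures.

n(Cu) = 6.38 / 63.55 = 0.1004 mol
Cu²⁺ + 2e⁻ → Cu, so n(e⁻) = 2 × 0.1004 = 0.2008 mol
In series, the same 0.2008 mol of electrons flows through the second cell.
K⁺ + e⁻ → K, so n(K) = 0.2008 mol
m(K) = 0.2008 × 39.10 = 7.85 g

7.85 g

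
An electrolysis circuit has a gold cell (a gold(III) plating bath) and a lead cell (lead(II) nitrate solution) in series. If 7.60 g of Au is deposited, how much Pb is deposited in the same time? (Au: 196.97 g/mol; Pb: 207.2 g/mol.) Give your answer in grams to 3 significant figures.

12.0 g

n(Au) = 7.60 / 196.97 = 0.03858 mol
Au³⁺ + 3e⁻ → Au, so n(e⁻) = 3 × 0.03858 = 0.1157 mol
Since the cells are in series, n(e⁻) in the Pb cell is also 0.1157 mol.
Pb²⁺ + 2e⁻ → Pb, so n(Pb) = 0.1157 / 2 = 0.05785 mol
m(Pb) = 0.05785 × 207.2 = 12.0 g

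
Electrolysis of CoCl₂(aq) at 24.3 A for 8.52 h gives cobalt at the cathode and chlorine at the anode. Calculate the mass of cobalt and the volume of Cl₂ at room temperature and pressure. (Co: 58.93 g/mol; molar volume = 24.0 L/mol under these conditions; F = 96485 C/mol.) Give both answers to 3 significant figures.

228 g Co; 92.7 L Cl₂

Q = 24.3 × 30672 = 7.453×10^5 C; n(e⁻) = 7.453×10^5 / 96485 = 7.725 mol
Cathode: Co²⁺ + 2e⁻ → Co → n(Co) = 7.725/2 = 3.863 mol → 228 g
Anode: 2Cl⁻ → Cl₂ + 2e⁻ → n(Cl₂) = 7.725/2 = 3.863 mol → 92.7 L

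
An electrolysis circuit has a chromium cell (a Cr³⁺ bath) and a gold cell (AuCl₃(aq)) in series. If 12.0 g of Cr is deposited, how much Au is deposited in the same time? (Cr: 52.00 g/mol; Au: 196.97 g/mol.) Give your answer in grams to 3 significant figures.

n(Cr) = 12.0 / 52.00 = 0.2308 mol
Cr³⁺ + 3e⁻ → Cr, so n(e⁻) = 3 × 0.2308 = 0.6924 mol
In series, the same 0.6924 mol of electrons flows through the second cell.
Au³⁺ + 3e⁻ → Au, so n(Au) = 0.6924 / 3 = 0.2308 mol
m(Au) = 0.2308 × 196.97 = 45.5 g

45.5 g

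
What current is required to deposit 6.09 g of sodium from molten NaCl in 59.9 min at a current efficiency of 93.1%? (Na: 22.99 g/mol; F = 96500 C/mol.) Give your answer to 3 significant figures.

n(Na) = 6.09 / 22.99 = 0.2649 mol
Na⁺ + e⁻ → Na, so n(e⁻) = 0.2649 mol
Q = 0.2649 × 96500 / 0.931 = 27460 C
I = Q / t = 27460 / 3594 s = 7.64 A

7.64 A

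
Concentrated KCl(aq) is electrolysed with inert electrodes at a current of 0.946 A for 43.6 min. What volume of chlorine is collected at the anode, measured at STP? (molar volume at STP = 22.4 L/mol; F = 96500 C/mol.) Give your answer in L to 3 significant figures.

0.287 L

Q = It = 0.946 × 2616 = 2475 C
Moles of electrons = 2475 / 96500 = 0.02565 mol
2Cl⁻ → Cl₂ + 2e⁻, so n(Cl₂) = 0.02565 / 2 = 0.01283 mol
V = 0.01283 × 22.4 = 0.2874 L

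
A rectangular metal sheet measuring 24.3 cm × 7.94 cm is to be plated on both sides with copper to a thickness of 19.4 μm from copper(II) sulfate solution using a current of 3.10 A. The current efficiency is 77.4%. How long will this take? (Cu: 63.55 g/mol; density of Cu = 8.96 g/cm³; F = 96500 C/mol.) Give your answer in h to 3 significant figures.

2.36 h

Plated area = 2 × 24.3 × 7.94 = 385.9 cm²
Volume = 385.9 × 19.4×10⁻⁴ cm = 0.7486 cm³
m(Cu) = 0.7486 × 8.96 = 6.707 g
n(Cu) = 6.707 / 63.55 = 0.1055 mol; n(e⁻) = 2 × 0.1055 = 0.2110 mol
Q = 0.2110 × 96500 / 0.774 = 26310 C
t = 26310 / 3.10 = 8487 s = 2.36 h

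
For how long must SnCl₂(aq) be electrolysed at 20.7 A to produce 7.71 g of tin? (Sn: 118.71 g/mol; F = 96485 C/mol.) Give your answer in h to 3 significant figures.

n(Sn) = 7.71 / 118.71 = 0.06495 mol
Sn²⁺ + 2e⁻ → Sn, so n(e⁻) = 2 × 0.06495 = 0.1299 mol
Q = 0.1299 × 96485 = 12530 C
t = Q / I = 12530 / 20.7 = 605.3 s = 0.168 h

0.168 h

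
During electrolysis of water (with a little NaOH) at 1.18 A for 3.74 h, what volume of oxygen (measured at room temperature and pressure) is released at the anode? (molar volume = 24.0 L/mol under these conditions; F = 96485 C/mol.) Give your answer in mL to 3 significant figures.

Q = 1.18 A × 13464 s = 15890 C
n(e⁻) = 15890 / 96485 = 0.1647 mol
2H₂O → O₂ + 4H⁺ + 4e⁻, so n(O₂) = 0.1647 / 4 = 0.04118 mol
V = 0.04118 × 24.0 = 0.9883 L
= 988 mL

988 mL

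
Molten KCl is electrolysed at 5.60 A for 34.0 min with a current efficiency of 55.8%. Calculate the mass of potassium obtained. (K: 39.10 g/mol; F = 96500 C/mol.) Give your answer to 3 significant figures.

Q = 5.60 × 2040 = 11420 C
n(e⁻) = 11420 / 96500 = 0.1183 mol
K⁺ + e⁻ → K, so theoretical m(K) = 0.1183 × 39.10 = 4.626 g
Actual mass = 55.8% × 4.626 = 2.58 g

2.58 g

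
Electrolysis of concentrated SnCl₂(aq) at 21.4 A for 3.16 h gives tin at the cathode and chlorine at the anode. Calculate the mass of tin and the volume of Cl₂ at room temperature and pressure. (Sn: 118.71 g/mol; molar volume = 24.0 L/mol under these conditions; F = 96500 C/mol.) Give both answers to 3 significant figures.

Q = 21.4 × 11376 = 2.434×10^5 C; n(e⁻) = 2.434×10^5 / 96500 = 2.522 mol
Cathode: Sn²⁺ + 2e⁻ → Sn → n(Sn) = 2.522/2 = 1.261 mol → 150 g
Anode: 2Cl⁻ → Cl₂ + 2e⁻ → n(Cl₂) = 2.522/2 = 1.261 mol → 30.3 L

150 g Sn; 30.3 L Cl₂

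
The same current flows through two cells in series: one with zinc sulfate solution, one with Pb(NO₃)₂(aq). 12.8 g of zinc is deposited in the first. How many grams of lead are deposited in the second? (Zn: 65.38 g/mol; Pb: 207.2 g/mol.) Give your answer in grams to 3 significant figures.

n(Zn) = 12.8 / 65.38 = 0.1958 mol
Zn²⁺ + 2e⁻ → Zn, so n(e⁻) = 2 × 0.1958 = 0.3916 mol
In series, the same 0.3916 mol of electrons flows through the second cell.
Pb²⁺ + 2e⁻ → Pb, so n(Pb) = 0.3916 / 2 = 0.1958 mol
m(Pb) = 0.1958 × 207.2 = 40.6 g

40.6 g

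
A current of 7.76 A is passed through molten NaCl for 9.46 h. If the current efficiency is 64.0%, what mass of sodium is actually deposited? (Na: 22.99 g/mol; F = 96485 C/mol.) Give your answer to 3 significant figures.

Q = 7.76 × 34056 = 2.643×10^5 C
n(e⁻) = 2.643×10^5 / 96485 = 2.739 mol
Na⁺ + e⁻ → Na, so theoretical m(Na) = 2.739 × 22.99 = 62.97 g
Actual mass = 64.0% × 62.97 = 40.3 g

40.3 g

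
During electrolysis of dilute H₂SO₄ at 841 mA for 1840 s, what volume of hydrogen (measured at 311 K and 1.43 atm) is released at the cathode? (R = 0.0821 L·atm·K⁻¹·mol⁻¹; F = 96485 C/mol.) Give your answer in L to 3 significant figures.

Q = 0.841 A × 1840 s = 1547 C
n(e⁻) = 1547 / 96485 = 0.01603 mol
2H⁺ + 2e⁻ → H₂, so n(H₂) = 0.01603 / 2 = 0.008015 mol
V = nRT/P = 0.008015 × 0.0821 × 311 / 1.43 = 0.1431 L

0.143 L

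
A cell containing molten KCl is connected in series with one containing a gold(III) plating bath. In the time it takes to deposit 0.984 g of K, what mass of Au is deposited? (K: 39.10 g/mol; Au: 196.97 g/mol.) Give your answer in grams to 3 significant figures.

n(K) = 0.984 / 39.10 = 0.02517 mol
K⁺ + e⁻ → K, so n(e⁻) = 0.02517 mol
In series, the same 0.02517 mol of electrons flows through the second cell.
Au³⁺ + 3e⁻ → Au, so n(Au) = 0.02517 / 3 = 0.008390 mol
m(Au) = 0.008390 × 196.97 = 1.65 g

1.65 g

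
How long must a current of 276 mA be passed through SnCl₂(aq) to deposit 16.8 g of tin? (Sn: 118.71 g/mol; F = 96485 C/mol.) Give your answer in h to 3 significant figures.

n(Sn) = 16.8 / 118.71 = 0.1415 mol
Sn²⁺ + 2e⁻ → Sn, so n(e⁻) = 2 × 0.1415 = 0.2830 mol
Q = 0.2830 × 96485 = 27310 C
t = Q / I = 27310 / 0.276 = 98950 s = 27.5 h

27.5 h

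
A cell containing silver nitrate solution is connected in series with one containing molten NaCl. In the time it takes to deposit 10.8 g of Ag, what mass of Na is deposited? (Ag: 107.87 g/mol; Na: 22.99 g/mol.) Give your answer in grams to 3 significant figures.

n(Ag) = 10.8 / 107.87 = 0.1001 mol
Ag⁺ + e⁻ → Ag, so n(e⁻) = 0.1001 mol
In series, the same 0.1001 mol of electrons flows through the second cell.
Na⁺ + e⁻ → Na, so n(Na) = 0.1001 mol
m(Na) = 0.1001 × 22.99 = 2.30 g

2.30 g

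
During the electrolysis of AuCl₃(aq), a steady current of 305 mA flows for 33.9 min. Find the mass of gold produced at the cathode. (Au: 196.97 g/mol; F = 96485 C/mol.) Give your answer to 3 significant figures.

Q = It = 0.305 × 2034 = 620.4 C
n(e⁻) = 620.4 / 96485 = 0.006430 mol
Au³⁺ + 3e⁻ → Au, so n(Au) = 0.006430 / 3 = 0.002143 mol
m = 0.002143 × 196.97 = 0.422 g

0.422 g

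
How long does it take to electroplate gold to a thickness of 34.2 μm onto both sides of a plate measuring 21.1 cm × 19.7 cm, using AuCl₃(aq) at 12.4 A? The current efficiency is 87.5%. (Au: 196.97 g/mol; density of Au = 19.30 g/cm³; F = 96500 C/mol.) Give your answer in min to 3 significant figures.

124 min

Plated area = 2 × 21.1 × 19.7 = 831.3 cm²
Volume = 831.3 × 34.2×10⁻⁴ cm = 2.843 cm³
m(Au) = 2.843 × 19.30 = 54.87 g
n(Au) = 54.87 / 196.97 = 0.2786 mol; n(e⁻) = 3 × 0.2786 = 0.8358 mol
Q = 0.8358 × 96500 / 0.875 = 92180 C
t = 92180 / 12.4 = 7434 s = 124 min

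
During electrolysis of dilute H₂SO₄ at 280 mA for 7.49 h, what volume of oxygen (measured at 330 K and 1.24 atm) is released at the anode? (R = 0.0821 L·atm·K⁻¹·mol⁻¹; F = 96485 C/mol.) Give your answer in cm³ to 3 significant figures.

427 cm³

Q = 0.280 A × 26964 s = 7550 C
Moles of electrons = 7550 / 96485 = 0.07825 mol
2H₂O → O₂ + 4H⁺ + 4e⁻, so n(O₂) = 0.07825 / 4 = 0.01956 mol
V = nRT/P = 0.01956 × 0.0821 × 330 / 1.24 = 0.4274 L
= 427 cm³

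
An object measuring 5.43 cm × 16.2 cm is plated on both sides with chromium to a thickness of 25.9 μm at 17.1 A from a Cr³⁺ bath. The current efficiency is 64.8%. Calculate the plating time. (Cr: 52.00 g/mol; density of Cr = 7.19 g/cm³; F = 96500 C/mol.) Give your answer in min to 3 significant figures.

27.4 min

Plated area = 2 × 5.43 × 16.2 = 175.9 cm²
Volume = 175.9 × 25.9×10⁻⁴ cm = 0.4556 cm³
m(Cr) = 0.4556 × 7.19 = 3.276 g
n(Cr) = 3.276 / 52.00 = 0.06300 mol; n(e⁻) = 3 × 0.06300 = 0.1890 mol
Q = 0.1890 × 96500 / 0.648 = 28150 C
t = 28150 / 17.1 = 1646 s = 27.4 min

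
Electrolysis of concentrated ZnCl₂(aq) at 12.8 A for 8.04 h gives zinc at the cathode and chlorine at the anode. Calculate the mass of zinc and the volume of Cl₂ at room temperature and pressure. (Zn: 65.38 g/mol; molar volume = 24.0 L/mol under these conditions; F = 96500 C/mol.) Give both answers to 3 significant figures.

Q = 12.8 × 28944 = 3.705×10^5 C; n(e⁻) = 3.705×10^5 / 96500 = 3.839 mol
Cathode: Zn²⁺ + 2e⁻ → Zn → n(Zn) = 3.839/2 = 1.920 mol → 126 g
Anode: 2Cl⁻ → Cl₂ + 2e⁻ → n(Cl₂) = 3.839/2 = 1.920 mol → 46.1 L

126 g Zn; 46.1 L Cl₂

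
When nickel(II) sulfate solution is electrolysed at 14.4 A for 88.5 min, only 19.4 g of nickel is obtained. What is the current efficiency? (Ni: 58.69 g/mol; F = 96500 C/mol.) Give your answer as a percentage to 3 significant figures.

Q = 14.4 × 5310 = 76460 C
n(e⁻) = 76460 / 96500 = 0.7923 mol
Ni²⁺ + 2e⁻ → Ni, so theoretical n(Ni) = 0.3962 mol → 23.25 g
Efficiency = 19.4 / 23.25 = 0.8344 = 83.4%

83.4%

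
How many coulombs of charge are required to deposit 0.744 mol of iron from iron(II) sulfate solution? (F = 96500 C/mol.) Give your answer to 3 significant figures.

1.44×10^5 C

Fe²⁺ + 2e⁻ → Fe, so n(e⁻) = 2 × 0.744 = 1.488 mol
Q = 1.488 × 96500 = 1.436×10^5 C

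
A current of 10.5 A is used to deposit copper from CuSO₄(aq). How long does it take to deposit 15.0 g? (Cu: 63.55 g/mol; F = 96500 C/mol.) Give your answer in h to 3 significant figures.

n(Cu) = 15.0 / 63.55 = 0.2360 mol
Cu²⁺ + 2e⁻ → Cu, so n(e⁻) = 2 × 0.2360 = 0.4720 mol
Q = 0.4720 × 96500 = 45550 C
t = Q / I = 45550 / 10.5 = 4338 s = 1.21 h

1.21 h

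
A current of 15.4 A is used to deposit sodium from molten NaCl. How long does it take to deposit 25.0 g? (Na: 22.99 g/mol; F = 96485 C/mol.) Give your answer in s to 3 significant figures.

6810 s

n(Na) = 25.0 / 22.99 = 1.087 mol
Na⁺ + e⁻ → Na, so n(e⁻) = 1.087 mol
Q = 1.087 × 96485 = 1.049×10^5 C
t = Q / I = 1.049×10^5 / 15.4 = 6812 s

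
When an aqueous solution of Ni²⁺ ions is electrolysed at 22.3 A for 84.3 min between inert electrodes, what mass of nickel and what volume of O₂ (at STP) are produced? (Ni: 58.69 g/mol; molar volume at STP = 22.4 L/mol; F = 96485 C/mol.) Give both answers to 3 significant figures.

Q = 22.3 × 5058 = 1.128×10^5 C; n(e⁻) = 1.128×10^5 / 96485 = 1.169 mol
Cathode: Ni²⁺ + 2e⁻ → Ni → n(Ni) = 1.169/2 = 0.5845 mol → 34.3 g
Anode: 2H₂O → O₂ + 4H⁺ + 4e⁻ → n(O₂) = 1.169/4 = 0.2923 mol → 6.55 L

34.3 g Ni; 6.55 L O₂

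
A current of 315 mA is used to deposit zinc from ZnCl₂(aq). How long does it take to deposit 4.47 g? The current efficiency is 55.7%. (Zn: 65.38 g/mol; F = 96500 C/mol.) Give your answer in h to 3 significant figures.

20.9 h

n(Zn) = 4.47 / 65.38 = 0.06837 mol
Zn²⁺ + 2e⁻ → Zn, so n(e⁻) = 2 × 0.06837 = 0.1367 mol
Q = 0.1367 × 96500 / 0.557 = 23680 C
t = Q / I = 23680 / 0.315 = 75170 s = 20.9 h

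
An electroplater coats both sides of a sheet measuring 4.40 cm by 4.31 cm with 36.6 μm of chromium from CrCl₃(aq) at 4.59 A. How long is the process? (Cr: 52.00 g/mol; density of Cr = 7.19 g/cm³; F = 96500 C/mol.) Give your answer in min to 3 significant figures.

20.2 min

Plated area = 2 × 4.40 × 4.31 = 37.93 cm²
Volume = 37.93 × 36.6×10⁻⁴ cm = 0.1388 cm³
m(Cr) = 0.1388 × 7.19 = 0.9980 g
n(Cr) = 0.9980 / 52.00 = 0.01919 mol; n(e⁻) = 3 × 0.01919 = 0.05757 mol
Q = 0.05757 × 96500 = 5556 C
t = 5556 / 4.59 = 1210 s = 20.2 min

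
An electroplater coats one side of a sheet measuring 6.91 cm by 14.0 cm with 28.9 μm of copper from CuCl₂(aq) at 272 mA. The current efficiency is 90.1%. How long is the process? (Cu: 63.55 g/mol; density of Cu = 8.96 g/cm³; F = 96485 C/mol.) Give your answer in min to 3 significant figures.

517 min

Plated area = 6.91 × 14.0 = 96.74 cm²
Volume = 96.74 × 28.9×10⁻⁴ cm = 0.2796 cm³
m(Cu) = 0.2796 × 8.96 = 2.505 g
n(Cu) = 2.505 / 63.55 = 0.03942 mol; n(e⁻) = 2 × 0.03942 = 0.07884 mol
Q = 0.07884 × 96485 / 0.901 = 8443 C
t = 8443 / 0.272 = 31040 s = 517 min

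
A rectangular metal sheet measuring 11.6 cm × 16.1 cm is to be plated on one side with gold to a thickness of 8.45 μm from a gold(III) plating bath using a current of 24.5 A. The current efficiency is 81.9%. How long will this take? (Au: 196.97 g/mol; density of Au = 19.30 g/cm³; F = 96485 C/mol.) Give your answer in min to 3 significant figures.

3.72 min

Plated area = 11.6 × 16.1 = 186.8 cm²
Volume = 186.8 × 8.45×10⁻⁴ cm = 0.1578 cm³
m(Au) = 0.1578 × 19.30 = 3.046 g
n(Au) = 3.046 / 196.97 = 0.01546 mol; n(e⁻) = 3 × 0.01546 = 0.04638 mol
Q = 0.04638 × 96485 / 0.819 = 5464 C
t = 5464 / 24.5 = 223.0 s = 3.72 min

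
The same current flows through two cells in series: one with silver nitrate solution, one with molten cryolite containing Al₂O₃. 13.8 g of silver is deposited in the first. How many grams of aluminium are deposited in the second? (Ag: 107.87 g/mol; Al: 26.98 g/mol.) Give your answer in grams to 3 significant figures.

1.15 g

n(Ag) = 13.8 / 107.87 = 0.1279 mol
Ag⁺ + e⁻ → Ag, so n(e⁻) = 0.1279 mol
In series, the same 0.1279 mol of electrons flows through the second cell.
Al³⁺ + 3e⁻ → Al, so n(Al) = 0.1279 / 3 = 0.04263 mol
m(Al) = 0.04263 × 26.98 = 1.15 g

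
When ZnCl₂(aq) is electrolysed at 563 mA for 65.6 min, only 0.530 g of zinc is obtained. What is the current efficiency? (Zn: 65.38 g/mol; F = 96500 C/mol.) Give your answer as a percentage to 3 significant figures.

70.6%

Q = 0.563 × 3936 = 2216 C
n(e⁻) = 2216 / 96500 = 0.02296 mol
Zn²⁺ + 2e⁻ → Zn, so theoretical n(Zn) = 0.01148 mol → 0.7506 g
Efficiency = 0.530 / 0.7506 = 0.7061 = 70.6%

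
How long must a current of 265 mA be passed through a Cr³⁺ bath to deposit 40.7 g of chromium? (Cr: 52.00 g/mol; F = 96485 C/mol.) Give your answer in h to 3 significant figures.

237 h

n(Cr) = 40.7 / 52.00 = 0.7827 mol
Cr³⁺ + 3e⁻ → Cr, so n(e⁻) = 3 × 0.7827 = 2.348 mol
Q = 2.348 × 96485 = 2.265×10^5 C
t = Q / I = 2.265×10^5 / 0.265 = 8.547×10^5 s = 237 h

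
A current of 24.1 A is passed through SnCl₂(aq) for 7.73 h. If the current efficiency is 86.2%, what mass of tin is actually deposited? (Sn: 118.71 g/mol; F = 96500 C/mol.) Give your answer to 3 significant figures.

Q = 24.1 × 27828 = 6.707×10^5 C
n(e⁻) = 6.707×10^5 / 96500 = 6.950 mol
Sn²⁺ + 2e⁻ → Sn, so theoretical m(Sn) = 3.475 × 118.71 = 412.5 g
Actual mass = 86.2% × 412.5 = 356 g

356 g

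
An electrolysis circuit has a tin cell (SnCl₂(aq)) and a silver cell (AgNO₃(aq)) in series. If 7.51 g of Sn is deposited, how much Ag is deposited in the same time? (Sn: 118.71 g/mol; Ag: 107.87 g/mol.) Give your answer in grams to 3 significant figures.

n(Sn) = 7.51 / 118.71 = 0.06326 mol
Sn²⁺ + 2e⁻ → Sn, so n(e⁻) = 2 × 0.06326 = 0.1265 mol
Same current for the same time ⇒ same n(e⁻) = 0.1265 mol in both cells.
Ag⁺ + e⁻ → Ag, so n(Ag) = 0.1265 mol
m(Ag) = 0.1265 × 107.87 = 13.6 g

13.6 g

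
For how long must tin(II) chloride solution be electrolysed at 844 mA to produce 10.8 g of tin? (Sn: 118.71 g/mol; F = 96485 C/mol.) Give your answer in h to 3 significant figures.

n(Sn) = 10.8 / 118.71 = 0.09098 mol
Sn²⁺ + 2e⁻ → Sn, so n(e⁻) = 2 × 0.09098 = 0.1820 mol
Q = 0.1820 × 96485 = 17560 C
t = Q / I = 17560 / 0.844 = 20810 s = 5.78 h

5.78 h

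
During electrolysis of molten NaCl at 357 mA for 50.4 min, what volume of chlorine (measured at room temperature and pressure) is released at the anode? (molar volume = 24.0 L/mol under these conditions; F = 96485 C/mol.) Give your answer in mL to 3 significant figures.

134 mL

Charge passed = 0.357 × 3024 = 1080 C
n(e⁻) = 1080 / 96485 = 0.01119 mol
2Cl⁻ → Cl₂ + 2e⁻, so n(Cl₂) = 0.01119 / 2 = 0.005595 mol
V = 0.005595 × 24.0 = 0.1343 L
= 134 mL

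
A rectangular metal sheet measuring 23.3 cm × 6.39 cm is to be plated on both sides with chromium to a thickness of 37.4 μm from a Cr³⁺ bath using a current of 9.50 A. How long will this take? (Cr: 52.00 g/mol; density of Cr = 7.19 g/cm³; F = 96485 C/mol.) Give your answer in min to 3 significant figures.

Plated area = 2 × 23.3 × 6.39 = 297.8 cm²
Volume = 297.8 × 37.4×10⁻⁴ cm = 1.114 cm³
m(Cr) = 1.114 × 7.19 = 8.010 g
n(Cr) = 8.010 / 52.00 = 0.1540 mol; n(e⁻) = 3 × 0.1540 = 0.4620 mol
Q = 0.4620 × 96485 = 44580 C
t = 44580 / 9.50 = 4693 s = 78.2 min

78.2 min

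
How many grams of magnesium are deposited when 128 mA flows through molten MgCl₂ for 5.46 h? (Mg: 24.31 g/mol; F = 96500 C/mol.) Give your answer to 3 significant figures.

Charge passed = 0.128 × 19656 = 2516 C
Moles of electrons = 2516 / 96500 = 0.02607 mol
Mg²⁺ + 2e⁻ → Mg, so n(Mg) = 0.02607 / 2 = 0.01304 mol
m = 0.01304 × 24.31 = 0.317 g

0.317 g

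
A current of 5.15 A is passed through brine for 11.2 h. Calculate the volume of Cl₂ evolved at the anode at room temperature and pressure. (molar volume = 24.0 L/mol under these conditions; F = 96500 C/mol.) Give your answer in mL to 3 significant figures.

25800 mL

Q = It = 5.15 × 40320 = 2.076×10^5 C
n(e⁻) = Q/F = 2.076×10^5/96500 = 2.151 mol
2Cl⁻ → Cl₂ + 2e⁻, so n(Cl₂) = 2.151 / 2 = 1.076 mol
V = 1.076 × 24.0 = 25.82 L
= 25800 mL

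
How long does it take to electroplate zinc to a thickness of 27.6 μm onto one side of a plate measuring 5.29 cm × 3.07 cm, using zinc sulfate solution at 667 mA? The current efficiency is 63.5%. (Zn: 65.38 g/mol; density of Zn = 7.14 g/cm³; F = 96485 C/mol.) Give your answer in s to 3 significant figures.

Plated area = 5.29 × 3.07 = 16.24 cm²
Volume = 16.24 × 27.6×10⁻⁴ cm = 0.04482 cm³
m(Zn) = 0.04482 × 7.14 = 0.3200 g
n(Zn) = 0.3200 / 65.38 = 0.004894 mol; n(e⁻) = 2 × 0.004894 = 0.009788 mol
Q = 0.009788 × 96485 / 0.635 = 1487 C
t = 1487 / 0.667 = 2229 s

2230 s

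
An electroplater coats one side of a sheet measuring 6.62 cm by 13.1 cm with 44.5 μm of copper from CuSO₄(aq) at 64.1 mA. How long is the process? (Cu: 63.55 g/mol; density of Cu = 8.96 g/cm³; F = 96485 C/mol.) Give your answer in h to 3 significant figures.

45.5 h

Plated area = 6.62 × 13.1 = 86.72 cm²
Volume = 86.72 × 44.5×10⁻⁴ cm = 0.3859 cm³
m(Cu) = 0.3859 × 8.96 = 3.458 g
n(Cu) = 3.458 / 63.55 = 0.05441 mol; n(e⁻) = 2 × 0.05441 = 0.1088 mol
Q = 0.1088 × 96485 = 10500 C
t = 10500 / 0.0641 = 1.638×10^5 s = 45.5 h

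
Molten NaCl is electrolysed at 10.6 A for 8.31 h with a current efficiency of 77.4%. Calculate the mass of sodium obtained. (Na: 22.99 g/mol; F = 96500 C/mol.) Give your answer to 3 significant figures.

Q = 10.6 × 29916 = 3.171×10^5 C
n(e⁻) = 3.171×10^5 / 96500 = 3.286 mol
Na⁺ + e⁻ → Na, so theoretical m(Na) = 3.286 × 22.99 = 75.55 g
Actual mass = 77.4% × 75.55 = 58.5 g

58.5 g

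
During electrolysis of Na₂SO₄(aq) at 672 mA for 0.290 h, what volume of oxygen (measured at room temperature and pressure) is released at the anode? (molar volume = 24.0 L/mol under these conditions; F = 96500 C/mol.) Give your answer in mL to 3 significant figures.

Q = 0.672 A × 1044 s = 701.6 C
n(e⁻) = 701.6 / 96500 = 0.007270 mol
2H₂O → O₂ + 4H⁺ + 4e⁻, so n(O₂) = 0.007270 / 4 = 0.001818 mol
V = 0.001818 × 24.0 = 0.04363 L
= 43.6 mL

43.6 mL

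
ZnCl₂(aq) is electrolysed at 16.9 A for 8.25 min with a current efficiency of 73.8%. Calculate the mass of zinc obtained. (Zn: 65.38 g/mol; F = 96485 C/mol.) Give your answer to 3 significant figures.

Q = 16.9 × 495 = 8366 C
n(e⁻) = 8366 / 96485 = 0.08671 mol
Zn²⁺ + 2e⁻ → Zn, so theoretical m(Zn) = 0.04336 × 65.38 = 2.835 g
Actual mass = 73.8% × 2.835 = 2.09 g

2.09 g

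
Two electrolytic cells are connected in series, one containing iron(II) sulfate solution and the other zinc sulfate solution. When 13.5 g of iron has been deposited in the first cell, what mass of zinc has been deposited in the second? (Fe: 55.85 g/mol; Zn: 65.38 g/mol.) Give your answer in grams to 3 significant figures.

15.8 g

n(Fe) = 13.5 / 55.85 = 0.2417 mol
Fe²⁺ + 2e⁻ → Fe, so n(e⁻) = 2 × 0.2417 = 0.4834 mol
The cells are in series, so the same charge (and hence the same n(e⁻) = 0.4834 mol) passes through both.
Zn²⁺ + 2e⁻ → Zn, so n(Zn) = 0.4834 / 2 = 0.2417 mol
m(Zn) = 0.2417 × 65.38 = 15.8 g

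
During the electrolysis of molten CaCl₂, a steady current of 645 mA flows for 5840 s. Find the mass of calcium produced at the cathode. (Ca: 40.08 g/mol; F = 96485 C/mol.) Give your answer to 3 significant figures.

0.782 g

Charge passed = 0.645 × 5840 = 3767 C
Moles of electrons = 3767 / 96485 = 0.03904 mol
Ca²⁺ + 2e⁻ → Ca, so n(Ca) = 0.03904 / 2 = 0.01952 mol
m = 0.01952 × 40.08 = 0.782 g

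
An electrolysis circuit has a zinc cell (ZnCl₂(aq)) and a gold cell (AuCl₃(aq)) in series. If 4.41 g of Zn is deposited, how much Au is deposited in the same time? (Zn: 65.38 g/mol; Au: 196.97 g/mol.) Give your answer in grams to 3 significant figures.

n(Zn) = 4.41 / 65.38 = 0.06745 mol
Zn²⁺ + 2e⁻ → Zn, so n(e⁻) = 2 × 0.06745 = 0.1349 mol
Since the cells are in series, n(e⁻) in the Au cell is also 0.1349 mol.
Au³⁺ + 3e⁻ → Au, so n(Au) = 0.1349 / 3 = 0.04497 mol
m(Au) = 0.04497 × 196.97 = 8.86 g

8.86 g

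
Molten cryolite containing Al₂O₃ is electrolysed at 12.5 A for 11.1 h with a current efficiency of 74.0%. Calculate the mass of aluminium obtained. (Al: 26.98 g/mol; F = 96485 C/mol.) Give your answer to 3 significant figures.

34.5 g

Q = 12.5 × 39960 = 4.995×10^5 C
n(e⁻) = 4.995×10^5 / 96485 = 5.177 mol
Al³⁺ + 3e⁻ → Al, so theoretical m(Al) = 1.726 × 26.98 = 46.57 g
Actual mass = 74.0% × 46.57 = 34.5 g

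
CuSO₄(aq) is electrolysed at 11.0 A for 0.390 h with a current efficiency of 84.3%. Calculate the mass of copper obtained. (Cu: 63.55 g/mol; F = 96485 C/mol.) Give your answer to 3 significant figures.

4.29 g

Q = 11.0 × 1404 = 15440 C
n(e⁻) = 15440 / 96485 = 0.1600 mol
Cu²⁺ + 2e⁻ → Cu, so theoretical m(Cu) = 0.08000 × 63.55 = 5.084 g
Actual mass = 84.3% × 5.084 = 4.29 g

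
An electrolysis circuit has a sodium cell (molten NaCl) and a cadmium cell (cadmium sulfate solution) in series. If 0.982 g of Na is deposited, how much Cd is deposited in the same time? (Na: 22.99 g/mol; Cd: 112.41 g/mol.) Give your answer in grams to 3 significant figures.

2.40 g

n(Na) = 0.982 / 22.99 = 0.04271 mol
Na⁺ + e⁻ → Na, so n(e⁻) = 0.04271 mol
Same current for the same time ⇒ same n(e⁻) = 0.04271 mol in both cells.
Cd²⁺ + 2e⁻ → Cd, so n(Cd) = 0.04271 / 2 = 0.02136 mol
m(Cd) = 0.02136 × 112.41 = 2.40 g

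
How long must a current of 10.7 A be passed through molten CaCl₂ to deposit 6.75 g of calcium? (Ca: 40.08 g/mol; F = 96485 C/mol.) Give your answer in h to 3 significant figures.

0.844 h

n(Ca) = 6.75 / 40.08 = 0.1684 mol
Ca²⁺ + 2e⁻ → Ca, so n(e⁻) = 2 × 0.1684 = 0.3368 mol
Q = 0.3368 × 96485 = 32500 C
t = Q / I = 32500 / 10.7 = 3037 s = 0.844 h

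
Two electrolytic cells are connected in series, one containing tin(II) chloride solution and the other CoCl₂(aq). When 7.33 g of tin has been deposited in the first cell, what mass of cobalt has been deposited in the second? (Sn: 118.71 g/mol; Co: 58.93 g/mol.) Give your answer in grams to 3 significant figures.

n(Sn) = 7.33 / 118.71 = 0.06175 mol
Sn²⁺ + 2e⁻ → Sn, so n(e⁻) = 2 × 0.06175 = 0.1235 mol
Since the cells are in series, n(e⁻) in the Co cell is also 0.1235 mol.
Co²⁺ + 2e⁻ → Co, so n(Co) = 0.1235 / 2 = 0.06175 mol
m(Co) = 0.06175 × 58.93 = 3.64 g

3.64 g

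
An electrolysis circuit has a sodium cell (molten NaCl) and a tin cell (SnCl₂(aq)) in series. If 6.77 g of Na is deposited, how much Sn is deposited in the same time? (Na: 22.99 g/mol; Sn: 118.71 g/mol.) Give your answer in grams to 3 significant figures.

n(Na) = 6.77 / 22.99 = 0.2945 mol
Na⁺ + e⁻ → Na, so n(e⁻) = 0.2945 mol
The cells are in series, so the same charge (and hence the same n(e⁻) = 0.2945 mol) passes through both.
Sn²⁺ + 2e⁻ → Sn, so n(Sn) = 0.2945 / 2 = 0.1473 mol
m(Sn) = 0.1473 × 118.71 = 17.5 g

17.5 g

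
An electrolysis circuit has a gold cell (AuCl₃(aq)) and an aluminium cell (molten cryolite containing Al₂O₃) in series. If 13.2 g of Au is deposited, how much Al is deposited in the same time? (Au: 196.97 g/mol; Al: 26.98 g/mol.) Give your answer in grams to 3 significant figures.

n(Au) = 13.2 / 196.97 = 0.06702 mol
Au³⁺ + 3e⁻ → Au, so n(e⁻) = 3 × 0.06702 = 0.2011 mol
The cells are in series, so the same charge (and hence the same n(e⁻) = 0.2011 mol) passes through both.
Al³⁺ + 3e⁻ → Al, so n(Al) = 0.2011 / 3 = 0.06703 mol
m(Al) = 0.06703 × 26.98 = 1.81 g

1.81 g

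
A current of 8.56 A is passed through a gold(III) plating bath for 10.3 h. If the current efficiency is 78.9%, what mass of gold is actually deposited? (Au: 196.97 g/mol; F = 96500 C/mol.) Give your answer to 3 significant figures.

170 g

Q = 8.56 × 37080 = 3.174×10^5 C
n(e⁻) = 3.174×10^5 / 96500 = 3.289 mol
Au³⁺ + 3e⁻ → Au, so theoretical m(Au) = 1.096 × 196.97 = 215.9 g
Actual mass = 78.9% × 215.9 = 170 g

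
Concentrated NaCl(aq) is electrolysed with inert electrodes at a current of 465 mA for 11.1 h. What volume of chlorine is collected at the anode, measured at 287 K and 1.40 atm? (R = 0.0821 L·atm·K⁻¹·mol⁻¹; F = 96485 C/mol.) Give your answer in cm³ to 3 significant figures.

Q = It = 0.465 × 39960 = 18580 C
n(e⁻) = Q/F = 18580/96485 = 0.1926 mol
2Cl⁻ → Cl₂ + 2e⁻, so n(Cl₂) = 0.1926 / 2 = 0.09630 mol
V = nRT/P = 0.09630 × 0.0821 × 287 / 1.40 = 1.621 L
= 1620 cm³

1620 cm³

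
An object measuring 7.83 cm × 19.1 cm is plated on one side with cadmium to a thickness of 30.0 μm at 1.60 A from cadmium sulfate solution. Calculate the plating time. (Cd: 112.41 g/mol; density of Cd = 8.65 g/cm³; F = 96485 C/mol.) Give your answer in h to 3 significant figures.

1.16 h

Plated area = 7.83 × 19.1 = 149.6 cm²
Volume = 149.6 × 30.0×10⁻⁴ cm = 0.4488 cm³
m(Cd) = 0.4488 × 8.65 = 3.882 g
n(Cd) = 3.882 / 112.41 = 0.03453 mol; n(e⁻) = 2 × 0.03453 = 0.06906 mol
Q = 0.06906 × 96485 = 6663 C
t = 6663 / 1.60 = 4164 s = 1.16 h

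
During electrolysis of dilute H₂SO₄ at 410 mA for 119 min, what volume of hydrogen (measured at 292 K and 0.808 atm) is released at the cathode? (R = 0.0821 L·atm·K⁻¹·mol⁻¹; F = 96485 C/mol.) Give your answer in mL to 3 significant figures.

450 mL

Q = It = 0.410 × 7140 = 2927 C
Moles of electrons = 2927 / 96485 = 0.03034 mol
2H⁺ + 2e⁻ → H₂, so n(H₂) = 0.03034 / 2 = 0.01517 mol
V = nRT/P = 0.01517 × 0.0821 × 292 / 0.808 = 0.4501 L
= 450 mL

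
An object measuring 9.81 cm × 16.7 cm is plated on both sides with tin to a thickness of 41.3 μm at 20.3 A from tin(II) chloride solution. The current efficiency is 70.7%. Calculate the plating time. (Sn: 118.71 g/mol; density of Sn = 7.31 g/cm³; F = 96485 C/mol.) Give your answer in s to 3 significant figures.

Plated area = 2 × 9.81 × 16.7 = 327.7 cm²
Volume = 327.7 × 41.3×10⁻⁴ cm = 1.353 cm³
m(Sn) = 1.353 × 7.31 = 9.890 g
n(Sn) = 9.890 / 118.71 = 0.08331 mol; n(e⁻) = 2 × 0.08331 = 0.1666 mol
Q = 0.1666 × 96485 / 0.707 = 22740 C
t = 22740 / 20.3 = 1120 s

1120 s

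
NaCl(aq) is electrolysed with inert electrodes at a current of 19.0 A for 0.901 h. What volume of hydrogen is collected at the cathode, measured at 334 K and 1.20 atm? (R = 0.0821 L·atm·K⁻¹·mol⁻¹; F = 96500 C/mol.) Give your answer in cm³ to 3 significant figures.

7300 cm³

Charge passed = 19.0 × 3243.6 = 61630 C
Moles of electrons = 61630 / 96500 = 0.6387 mol
2H⁺ + 2e⁻ → H₂, so n(H₂) = 0.6387 / 2 = 0.3194 mol
V = nRT/P = 0.3194 × 0.0821 × 334 / 1.20 = 7.299 L
= 7300 cm³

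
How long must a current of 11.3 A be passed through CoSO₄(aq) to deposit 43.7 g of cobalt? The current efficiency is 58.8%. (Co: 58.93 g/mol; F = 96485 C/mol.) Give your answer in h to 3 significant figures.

5.98 h

n(Co) = 43.7 / 58.93 = 0.7416 mol
Co²⁺ + 2e⁻ → Co, so n(e⁻) = 2 × 0.7416 = 1.483 mol
Q = 1.483 × 96485 / 0.588 = 2.433×10^5 C
t = Q / I = 2.433×10^5 / 11.3 = 21530 s = 5.98 h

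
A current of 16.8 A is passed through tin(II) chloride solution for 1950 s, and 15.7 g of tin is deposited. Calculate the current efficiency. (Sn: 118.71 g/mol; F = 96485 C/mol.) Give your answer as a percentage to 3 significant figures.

77.9%

Q = 16.8 × 1950 = 32760 C
n(e⁻) = 32760 / 96485 = 0.3395 mol
Sn²⁺ + 2e⁻ → Sn, so theoretical n(Sn) = 0.1698 mol → 20.16 g
Efficiency = 15.7 / 20.16 = 0.7788 = 77.9%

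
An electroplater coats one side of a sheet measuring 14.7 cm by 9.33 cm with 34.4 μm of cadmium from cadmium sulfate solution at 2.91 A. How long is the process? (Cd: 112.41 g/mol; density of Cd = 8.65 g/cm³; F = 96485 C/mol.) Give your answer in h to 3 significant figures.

0.669 h

Plated area = 14.7 × 9.33 = 137.2 cm²
Volume = 137.2 × 34.4×10⁻⁴ cm = 0.4720 cm³
m(Cd) = 0.4720 × 8.65 = 4.083 g
n(Cd) = 4.083 / 112.41 = 0.03632 mol; n(e⁻) = 2 × 0.03632 = 0.07264 mol
Q = 0.07264 × 96485 = 7009 C
t = 7009 / 2.91 = 2409 s = 0.669 h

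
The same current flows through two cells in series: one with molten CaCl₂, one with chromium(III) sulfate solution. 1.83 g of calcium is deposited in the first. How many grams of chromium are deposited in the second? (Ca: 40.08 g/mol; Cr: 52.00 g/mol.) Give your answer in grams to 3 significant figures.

1.58 g

n(Ca) = 1.83 / 40.08 = 0.04566 mol
Ca²⁺ + 2e⁻ → Ca, so n(e⁻) = 2 × 0.04566 = 0.09132 mol
Since the cells are in series, n(e⁻) in the Cr cell is also 0.09132 mol.
Cr³⁺ + 3e⁻ → Cr, so n(Cr) = 0.09132 / 3 = 0.03044 mol
m(Cr) = 0.03044 × 52.00 = 1.58 g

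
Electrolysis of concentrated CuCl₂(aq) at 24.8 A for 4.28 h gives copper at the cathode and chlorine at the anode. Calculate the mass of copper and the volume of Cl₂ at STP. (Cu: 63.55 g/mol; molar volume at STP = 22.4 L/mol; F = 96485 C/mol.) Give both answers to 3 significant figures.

126 g Cu; 44.4 L Cl₂

Q = 24.8 × 15408 = 3.821×10^5 C; n(e⁻) = 3.821×10^5 / 96485 = 3.960 mol
Cathode: Cu²⁺ + 2e⁻ → Cu → n(Cu) = 3.960/2 = 1.980 mol → 126 g
Anode: 2Cl⁻ → Cl₂ + 2e⁻ → n(Cl₂) = 3.960/2 = 1.980 mol → 44.4 L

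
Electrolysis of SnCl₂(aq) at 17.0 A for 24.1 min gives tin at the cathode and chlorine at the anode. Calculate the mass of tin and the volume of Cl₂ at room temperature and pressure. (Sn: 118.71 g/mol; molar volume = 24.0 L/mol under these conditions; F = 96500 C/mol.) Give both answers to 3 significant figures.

15.1 g Sn; 3.06 L Cl₂

Q = 17.0 × 1446 = 24580 C; n(e⁻) = 24580 / 96500 = 0.2547 mol
Cathode: Sn²⁺ + 2e⁻ → Sn → n(Sn) = 0.2547/2 = 0.1274 mol → 15.1 g
Anode: 2Cl⁻ → Cl₂ + 2e⁻ → n(Cl₂) = 0.2547/2 = 0.1274 mol → 3.06 L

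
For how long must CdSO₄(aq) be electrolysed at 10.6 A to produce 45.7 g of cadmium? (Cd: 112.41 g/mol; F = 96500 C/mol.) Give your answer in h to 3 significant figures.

n(Cd) = 45.7 / 112.41 = 0.4065 mol
Cd²⁺ + 2e⁻ → Cd, so n(e⁻) = 2 × 0.4065 = 0.8130 mol
Q = 0.8130 × 96500 = 78450 C
t = Q / I = 78450 / 10.6 = 7401 s = 2.06 h

2.06 h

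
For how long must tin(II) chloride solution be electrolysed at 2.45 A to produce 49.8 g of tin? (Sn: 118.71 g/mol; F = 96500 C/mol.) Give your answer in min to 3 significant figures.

n(Sn) = 49.8 / 118.71 = 0.4195 mol
Sn²⁺ + 2e⁻ → Sn, so n(e⁻) = 2 × 0.4195 = 0.8390 mol
Q = 0.8390 × 96500 = 80960 C
t = Q / I = 80960 / 2.45 = 33040 s = 551 min

551 min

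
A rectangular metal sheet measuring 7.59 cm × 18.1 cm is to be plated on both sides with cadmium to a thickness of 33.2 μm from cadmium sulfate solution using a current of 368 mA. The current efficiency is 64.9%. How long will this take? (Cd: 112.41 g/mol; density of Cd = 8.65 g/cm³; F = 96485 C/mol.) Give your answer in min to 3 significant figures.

945 min

Plated area = 2 × 7.59 × 18.1 = 274.8 cm²
Volume = 274.8 × 33.2×10⁻⁴ cm = 0.9123 cm³
m(Cd) = 0.9123 × 8.65 = 7.891 g
n(Cd) = 7.891 / 112.41 = 0.07020 mol; n(e⁻) = 2 × 0.07020 = 0.1404 mol
Q = 0.1404 × 96485 / 0.649 = 20870 C
t = 20870 / 0.368 = 56710 s = 945 min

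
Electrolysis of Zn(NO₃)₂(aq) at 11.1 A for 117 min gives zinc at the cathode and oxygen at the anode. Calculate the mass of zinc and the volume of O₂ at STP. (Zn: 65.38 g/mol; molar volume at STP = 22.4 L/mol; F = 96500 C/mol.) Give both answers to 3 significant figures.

26.4 g Zn; 4.52 L O₂

Q = 11.1 × 7020 = 77920 C; n(e⁻) = 77920 / 96500 = 0.8075 mol
Cathode: Zn²⁺ + 2e⁻ → Zn → n(Zn) = 0.8075/2 = 0.4038 mol → 26.4 g
Anode: 2H₂O → O₂ + 4H⁺ + 4e⁻ → n(O₂) = 0.8075/4 = 0.2019 mol → 4.52 L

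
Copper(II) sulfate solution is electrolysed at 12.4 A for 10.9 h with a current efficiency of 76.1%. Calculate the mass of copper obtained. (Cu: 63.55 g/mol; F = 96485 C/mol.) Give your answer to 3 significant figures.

Q = 12.4 × 39240 = 4.866×10^5 C
n(e⁻) = 4.866×10^5 / 96485 = 5.043 mol
Cu²⁺ + 2e⁻ → Cu, so theoretical m(Cu) = 2.522 × 63.55 = 160.3 g
Actual mass = 76.1% × 160.3 = 122 g

122 g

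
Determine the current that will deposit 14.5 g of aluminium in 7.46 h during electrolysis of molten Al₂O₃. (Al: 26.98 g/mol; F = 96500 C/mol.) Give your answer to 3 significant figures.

n(Al) = 14.5 / 26.98 = 0.5374 mol
Al³⁺ + 3e⁻ → Al, so n(e⁻) = 3 × 0.5374 = 1.612 mol
Q = 1.612 × 96500 = 1.556×10^5 C
I = Q / t = 1.556×10^5 / 26856 s = 5.79 A

5.79 A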